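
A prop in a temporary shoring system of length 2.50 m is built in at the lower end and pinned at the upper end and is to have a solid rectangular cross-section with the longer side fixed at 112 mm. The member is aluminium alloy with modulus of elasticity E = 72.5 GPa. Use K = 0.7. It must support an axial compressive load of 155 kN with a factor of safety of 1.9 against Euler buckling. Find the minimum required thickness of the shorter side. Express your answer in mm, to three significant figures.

Required P_cr = n·P = 1.9 × 155 = 294.5 kN
L_e = K·L = 0.7 × 2.50 = 1.750 m
Required I = P_cr·L_e²/(π²E) = 2.945×10^5 × 1.750² / (π² × 7.25×10^10) = 1.260×10^-6 m⁴
I_req = 1.260×10^6 mm⁴
Rectangle, weak axis: I_min = h·b³/12 with h = 112 mm fixed  ⇒  b = (12I/h)^(1/3) = 51.3 mm

b ≈ 51.3 mm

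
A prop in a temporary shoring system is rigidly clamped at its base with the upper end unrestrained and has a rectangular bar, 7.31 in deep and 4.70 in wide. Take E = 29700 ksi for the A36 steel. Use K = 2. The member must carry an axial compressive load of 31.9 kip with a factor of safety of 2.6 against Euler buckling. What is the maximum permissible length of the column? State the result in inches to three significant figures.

Buckling occurs about the weak axis: I_min = h·b³/12 with b = 4.70 in (the shorter side).
I_min = 7.31×4.70³/12 = 63.25 in⁴
Required critical load P_cr = n·P = 2.6 × 31.9 = 82.94 kip = 8.294×10^4 lb
From P_cr = π²EI/(K·L)²:  L = (1/K)·√(π²EI/P_cr) = (1/2)·√(π²×2.97×10^7×63.25/8.294×10^4)
L = 236 in

L_max ≈ 236 in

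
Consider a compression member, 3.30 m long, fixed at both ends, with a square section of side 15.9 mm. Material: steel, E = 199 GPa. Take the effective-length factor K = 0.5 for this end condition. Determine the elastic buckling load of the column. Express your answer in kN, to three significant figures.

I = a⁴/12 = 15.9⁴/12 = 5.326×10^3 mm⁴
I = 5.326×10^3 mm⁴ = 5.326×10^-9 m⁴
Effective length L_e = K·L = 0.5 × 3.30 = 1.650 m
P_cr = π²EI / L_e² = π² × 199×10⁹ × 5.326×10^-9 / 1.650² = 3.842×10^3 N

P_cr ≈ 3.84 kN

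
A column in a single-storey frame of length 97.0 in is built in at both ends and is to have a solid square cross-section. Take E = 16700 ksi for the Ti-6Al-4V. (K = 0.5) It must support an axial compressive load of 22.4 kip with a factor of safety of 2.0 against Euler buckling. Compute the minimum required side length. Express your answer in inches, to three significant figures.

Required P_cr = n·P = 2.0 × 22.4 = 44.80 kip
L_e = K·L = 0.5 × 97.0 = 48.50 in
Required I = P_cr·L_e²/(π²E) = 4.480×10^4 × 48.50² / (π² × 1.67×10^7) = 0.6394 in⁴
Solid square: I = a⁴/12  ⇒  a = (12I)^(1/4) = (12×0.6394)^(1/4) = 1.66 in

a ≈ 1.66 in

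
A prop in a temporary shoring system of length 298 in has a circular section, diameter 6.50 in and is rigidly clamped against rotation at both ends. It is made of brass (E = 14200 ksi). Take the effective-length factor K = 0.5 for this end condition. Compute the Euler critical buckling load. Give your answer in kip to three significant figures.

P_cr ≈ 553 kip

I = πd⁴/64 = π×6.50⁴/64 = 87.62 in⁴
Effective length L_e = K·L = 0.5 × 298 = 149.0 in
P_cr = π²EI / L_e² = π² × 14200×10³ × 87.62 / 149.0² = 5.531×10^5 lb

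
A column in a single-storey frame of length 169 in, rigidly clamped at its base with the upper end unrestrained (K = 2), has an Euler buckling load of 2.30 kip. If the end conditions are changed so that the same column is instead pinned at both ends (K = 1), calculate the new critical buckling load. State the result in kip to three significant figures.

P_cr ∝ 1/K², so P_cr,new = P_cr,old × (K_old/K_new)² = 2.30 × (2/1)²
= 2.30 × 4.000 = 9.20 kip

P_cr ≈ 9.20 kip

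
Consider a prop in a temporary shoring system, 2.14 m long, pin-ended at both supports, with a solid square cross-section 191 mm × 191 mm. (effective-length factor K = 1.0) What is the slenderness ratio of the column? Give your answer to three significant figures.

I = a⁴/12 = 191⁴/12 = 1.109×10^8 mm⁴
A = 3.648×10^4 mm²;  r_min = √(I/A) = √(1.109×10^8/3.648×10^4) = 55.14 mm
L_e = K·L = 1 × 2.14 m = 2.140 m = 2140.0 mm
λ = L_e / r_min = 2140.0 / 55.14 = 38.8

λ ≈ 38.8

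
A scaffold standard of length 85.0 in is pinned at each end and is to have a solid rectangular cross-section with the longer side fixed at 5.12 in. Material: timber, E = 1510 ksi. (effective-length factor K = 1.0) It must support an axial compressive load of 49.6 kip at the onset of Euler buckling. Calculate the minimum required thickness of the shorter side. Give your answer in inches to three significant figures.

L_e = K·L = 1 × 85.0 = 85.00 in
Required I = P_cr·L_e²/(π²E) = 4.960×10^4 × 85.00² / (π² × 1.51×10^6) = 24.05 in⁴
Rectangle, weak axis: I_min = h·b³/12 with h = 5.12 in fixed  ⇒  b = (12I/h)^(1/3) = 3.83 in

b ≈ 3.83 in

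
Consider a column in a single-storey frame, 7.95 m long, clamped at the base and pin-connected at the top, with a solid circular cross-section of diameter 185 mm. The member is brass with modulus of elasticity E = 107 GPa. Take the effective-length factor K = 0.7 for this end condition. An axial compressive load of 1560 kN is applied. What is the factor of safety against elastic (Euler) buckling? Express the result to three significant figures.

I = πd⁴/64 = π×185⁴/64 = 5.750×10^7 mm⁴
I = 5.750×10^7 mm⁴ = 5.750×10^-5 m⁴
Effective length L_e = K·L = 0.7 × 7.95 = 5.565 m
P_cr = π²EI / L_e² = π² × 107×10⁹ × 5.750×10^-5 / 5.565² = 1.961×10^6 N
Factor of safety n = P_cr / P = 1960.7 / 1560 = 1.26

n ≈ 1.26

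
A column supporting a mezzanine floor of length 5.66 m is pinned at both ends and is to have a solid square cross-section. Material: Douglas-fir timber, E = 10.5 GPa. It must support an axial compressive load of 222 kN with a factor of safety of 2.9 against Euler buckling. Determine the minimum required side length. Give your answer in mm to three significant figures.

a ≈ 221 mm

Required P_cr = n·P = 2.9 × 222 = 643.8 kN
L_e = K·L = 1 × 5.66 = 5.660 m
Required I = P_cr·L_e²/(π²E) = 6.438×10^5 × 5.660² / (π² × 1.05×10^10) = 1.990×10^-4 m⁴
I_req = 1.990×10^8 mm⁴
Solid square: I = a⁴/12  ⇒  a = (12I)^(1/4) = (12×1.990×10^8)^(1/4) = 221 mm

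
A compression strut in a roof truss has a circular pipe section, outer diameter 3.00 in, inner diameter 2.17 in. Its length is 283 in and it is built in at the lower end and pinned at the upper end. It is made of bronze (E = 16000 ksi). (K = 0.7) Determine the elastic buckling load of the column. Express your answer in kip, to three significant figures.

P_cr ≈ 11.6 kip

d_o = 3.00 in, d_i = 2.17 in
I = π(d_o⁴ − d_i⁴)/64 = π(3.00⁴ − 2.170⁴)/64 = 2.888 in⁴
Effective length L_e = K·L = 0.7 × 283 = 198.1 in
P_cr = π²EI / L_e² = π² × 16000×10³ × 2.888 / 198.1² = 1.162×10^4 lb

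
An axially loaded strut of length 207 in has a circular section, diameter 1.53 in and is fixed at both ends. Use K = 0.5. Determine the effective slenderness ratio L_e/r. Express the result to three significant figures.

I = πd⁴/64 = π×1.53⁴/64 = 0.2690 in⁴
A = 1.839 in²;  r_min = √(I/A) = √(0.2690/1.839) = 0.3825 in
L_e = K·L = 0.5 × 207 = 103.5 in
λ = L_e / r_min = 103.50 / 0.3825 = 271

λ ≈ 271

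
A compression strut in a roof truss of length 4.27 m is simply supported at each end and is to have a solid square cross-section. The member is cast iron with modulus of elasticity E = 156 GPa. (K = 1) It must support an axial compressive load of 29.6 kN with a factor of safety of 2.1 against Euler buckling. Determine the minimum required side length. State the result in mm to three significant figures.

a ≈ 54.5 mm

Required P_cr = n·P = 2.1 × 29.6 = 62.16 kN
L_e = K·L = 1 × 4.27 = 4.270 m
Required I = P_cr·L_e²/(π²E) = 6.216×10^4 × 4.270² / (π² × 1.56×10^11) = 7.361×10^-7 m⁴
I_req = 7.361×10^5 mm⁴
Solid square: I = a⁴/12  ⇒  a = (12I)^(1/4) = (12×7.361×10^5)^(1/4) = 54.5 mm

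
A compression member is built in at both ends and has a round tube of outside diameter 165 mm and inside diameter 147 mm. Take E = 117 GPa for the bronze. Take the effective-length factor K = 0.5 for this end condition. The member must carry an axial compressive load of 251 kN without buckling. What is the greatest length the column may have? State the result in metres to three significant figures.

L_max ≈ 15.7 m

d_o = 165 mm, d_i = 147 mm
I = π(d_o⁴ − d_i⁴)/64 = π(165⁴ − 147.0⁴)/64 = 1.346×10^7 mm⁴
I = 1.346×10^-5 m⁴
At the buckling limit P_cr = P = 2.510×10^5 N
From P_cr = π²EI/(K·L)²:  L = (1/K)·√(π²EI/P_cr) = (1/0.5)·√(π²×1.17×10^11×1.346×10^-5/2.510×10^5)
L = 15.7 m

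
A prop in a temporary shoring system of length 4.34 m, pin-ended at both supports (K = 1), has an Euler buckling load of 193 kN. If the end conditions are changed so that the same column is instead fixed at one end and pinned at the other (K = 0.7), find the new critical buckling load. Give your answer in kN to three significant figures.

P_cr ≈ 394 kN

P_cr ∝ 1/K², so P_cr,new = P_cr,old × (K_old/K_new)² = 193 × (1/0.7)²
= 193 × 2.041 = 394 kN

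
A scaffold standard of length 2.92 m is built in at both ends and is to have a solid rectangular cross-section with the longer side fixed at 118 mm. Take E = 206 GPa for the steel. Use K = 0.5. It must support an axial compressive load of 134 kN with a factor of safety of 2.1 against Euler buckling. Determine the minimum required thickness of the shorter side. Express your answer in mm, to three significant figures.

b ≈ 31.1 mm

Required P_cr = n·P = 2.1 × 134 = 281.4 kN
L_e = K·L = 0.5 × 2.92 = 1.460 m
Required I = P_cr·L_e²/(π²E) = 2.814×10^5 × 1.460² / (π² × 2.06×10^11) = 2.950×10^-7 m⁴
I_req = 2.950×10^5 mm⁴
Rectangle, weak axis: I_min = h·b³/12 with h = 118 mm fixed  ⇒  b = (12I/h)^(1/3) = 31.1 mm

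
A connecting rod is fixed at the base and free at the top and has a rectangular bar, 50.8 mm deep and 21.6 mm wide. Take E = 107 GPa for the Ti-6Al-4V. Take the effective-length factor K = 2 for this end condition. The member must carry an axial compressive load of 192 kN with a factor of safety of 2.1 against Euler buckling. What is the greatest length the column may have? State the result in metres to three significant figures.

L_max ≈ 0.167 m

Buckling occurs about the weak axis: I_min = h·b³/12 with b = 21.6 mm (the shorter side).
I_min = 50.8×21.6³/12 = 4.266×10^4 mm⁴
I = 4.266×10^-8 m⁴
Required critical load P_cr = n·P = 2.1 × 192 = 403.2 kN = 4.032×10^5 N
From P_cr = π²EI/(K·L)²:  L = (1/K)·√(π²EI/P_cr) = (1/2)·√(π²×1.07×10^11×4.266×10^-8/4.032×10^5)
L = 0.167 m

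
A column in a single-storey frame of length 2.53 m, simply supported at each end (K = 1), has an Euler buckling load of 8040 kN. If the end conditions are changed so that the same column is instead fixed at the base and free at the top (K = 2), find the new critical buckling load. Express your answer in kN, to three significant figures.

P_cr ∝ 1/K², so P_cr,new = P_cr,old × (K_old/K_new)² = 8040 × (1/2)²
= 8040 × 0.2500 = 2010 kN

P_cr ≈ 2010 kN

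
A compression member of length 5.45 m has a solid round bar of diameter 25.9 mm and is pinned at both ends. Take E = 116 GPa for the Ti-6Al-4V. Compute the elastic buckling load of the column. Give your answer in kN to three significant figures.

I = πd⁴/64 = π×25.9⁴/64 = 2.209×10^4 mm⁴
I = 2.209×10^4 mm⁴ = 2.209×10^-8 m⁴
Effective length L_e = K·L = 1 × 5.45 = 5.450 m
P_cr = π²EI / L_e² = π² × 116×10⁹ × 2.209×10^-8 / 5.450² = 851.4 N

P_cr ≈ 0.851 kN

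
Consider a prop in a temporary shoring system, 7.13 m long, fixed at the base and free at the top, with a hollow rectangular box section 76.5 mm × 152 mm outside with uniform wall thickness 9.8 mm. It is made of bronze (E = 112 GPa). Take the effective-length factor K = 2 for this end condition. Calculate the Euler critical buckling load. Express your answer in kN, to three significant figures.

Inner dimensions: h_i = 152 − 2×9.8 = 132.4 mm, b_i = 76.5 − 2×9.8 = 56.90 mm
Weak-axis I_min = (h_o·b_o³ − h_i·b_i³)/12 with b_o = 76.5, b_i = 56.90 mm (shorter outer/inner sides).
I_min = (152×76.5³ − 132.4×56.90³)/12 = 3.638×10^6 mm⁴
I = 3.638×10^6 mm⁴ = 3.638×10^-6 m⁴
Effective length L_e = K·L = 2 × 7.13 = 14.26 m
P_cr = π²EI / L_e² = π² × 112×10⁹ × 3.638×10^-6 / 14.26² = 1.978×10^4 N

P_cr ≈ 19.8 kN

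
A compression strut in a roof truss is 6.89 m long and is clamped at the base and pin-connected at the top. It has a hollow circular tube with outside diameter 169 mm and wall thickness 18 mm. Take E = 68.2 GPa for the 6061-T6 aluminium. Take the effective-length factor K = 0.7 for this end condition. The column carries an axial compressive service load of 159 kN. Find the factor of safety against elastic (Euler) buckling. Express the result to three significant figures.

n ≈ 4.49

Inner diameter d_i = 169 − 2×18 = 133.0 mm
I = π(d_o⁴ − d_i⁴)/64 = π(169⁴ − 133.0⁴)/64 = 2.468×10^7 mm⁴
I = 2.468×10^7 mm⁴ = 2.468×10^-5 m⁴
Effective length L_e = K·L = 0.7 × 6.89 = 4.823 m
P_cr = π²EI / L_e² = π² × 68.2×10⁹ × 2.468×10^-5 / 4.823² = 7.142×10^5 N
Factor of safety n = P_cr / P = 714.23 / 159 = 4.49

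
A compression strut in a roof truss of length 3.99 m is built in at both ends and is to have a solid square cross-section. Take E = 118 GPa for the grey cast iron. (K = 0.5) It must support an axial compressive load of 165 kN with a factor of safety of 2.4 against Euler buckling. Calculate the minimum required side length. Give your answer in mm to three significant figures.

Required P_cr = n·P = 2.4 × 165 = 396.0 kN
L_e = K·L = 0.5 × 3.99 = 1.995 m
Required I = P_cr·L_e²/(π²E) = 3.960×10^5 × 1.995² / (π² × 1.18×10^11) = 1.353×10^-6 m⁴
I_req = 1.353×10^6 mm⁴
Solid square: I = a⁴/12  ⇒  a = (12I)^(1/4) = (12×1.353×10^6)^(1/4) = 63.5 mm

a ≈ 63.5 mm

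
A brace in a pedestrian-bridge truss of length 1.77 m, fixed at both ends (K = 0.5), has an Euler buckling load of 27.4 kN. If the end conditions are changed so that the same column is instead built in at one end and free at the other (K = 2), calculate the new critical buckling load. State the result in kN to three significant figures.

P_cr ≈ 1.71 kN

P_cr ∝ 1/K², so P_cr,new = P_cr,old × (K_old/K_new)² = 27.4 × (0.5/2)²
= 27.4 × 0.06250 = 1.71 kN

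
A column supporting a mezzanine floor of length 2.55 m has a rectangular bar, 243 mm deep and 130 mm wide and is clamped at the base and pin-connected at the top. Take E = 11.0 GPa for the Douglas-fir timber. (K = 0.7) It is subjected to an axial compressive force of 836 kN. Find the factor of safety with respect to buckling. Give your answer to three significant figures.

n ≈ 1.81

Buckling occurs about the weak axis: I_min = h·b³/12 with b = 130 mm (the shorter side).
I_min = 243×130³/12 = 4.449×10^7 mm⁴
I = 4.449×10^7 mm⁴ = 4.449×10^-5 m⁴
Effective length L_e = K·L = 0.7 × 2.55 = 1.785 m
P_cr = π²EI / L_e² = π² × 11.0×10⁹ × 4.449×10^-5 / 1.785² = 1.516×10^6 N
Factor of safety n = P_cr / P = 1515.9 / 836 = 1.81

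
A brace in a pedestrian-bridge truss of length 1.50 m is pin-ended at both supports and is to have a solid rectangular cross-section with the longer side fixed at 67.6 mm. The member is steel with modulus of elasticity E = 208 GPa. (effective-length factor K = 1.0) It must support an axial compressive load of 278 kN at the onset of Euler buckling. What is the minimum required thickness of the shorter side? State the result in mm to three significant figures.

b ≈ 37.8 mm

L_e = K·L = 1 × 1.50 = 1.500 m
Required I = P_cr·L_e²/(π²E) = 2.780×10^5 × 1.500² / (π² × 2.08×10^11) = 3.047×10^-7 m⁴
I_req = 3.047×10^5 mm⁴
Rectangle, weak axis: I_min = h·b³/12 with h = 67.6 mm fixed  ⇒  b = (12I/h)^(1/3) = 37.8 mm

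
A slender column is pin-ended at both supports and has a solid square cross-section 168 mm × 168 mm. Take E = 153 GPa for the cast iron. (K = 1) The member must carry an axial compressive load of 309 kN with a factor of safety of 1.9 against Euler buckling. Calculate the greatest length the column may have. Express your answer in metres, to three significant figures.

L_max ≈ 13.1 m

I = a⁴/12 = 168⁴/12 = 6.638×10^7 mm⁴
I = 6.638×10^-5 m⁴
Required critical load P_cr = n·P = 1.9 × 309 = 587.1 kN = 5.871×10^5 N
From P_cr = π²EI/(K·L)²:  L = (1/K)·√(π²EI/P_cr) = (1/1)·√(π²×1.53×10^11×6.638×10^-5/5.871×10^5)
L = 13.1 m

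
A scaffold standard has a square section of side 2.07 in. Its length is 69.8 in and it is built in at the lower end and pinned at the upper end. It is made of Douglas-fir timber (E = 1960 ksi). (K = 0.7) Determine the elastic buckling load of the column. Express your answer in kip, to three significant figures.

P_cr ≈ 12.4 kip

I = a⁴/12 = 2.07⁴/12 = 1.530 in⁴
Effective length L_e = K·L = 0.7 × 69.8 = 48.86 in
P_cr = π²EI / L_e² = π² × 1960×10³ × 1.530 / 48.86² = 1.240×10^4 lb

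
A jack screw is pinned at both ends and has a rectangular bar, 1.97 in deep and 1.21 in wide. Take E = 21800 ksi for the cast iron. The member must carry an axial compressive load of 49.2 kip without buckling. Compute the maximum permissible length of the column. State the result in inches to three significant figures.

L_max ≈ 35.7 in

Buckling occurs about the weak axis: I_min = h·b³/12 with b = 1.21 in (the shorter side).
I_min = 1.97×1.21³/12 = 0.2908 in⁴
At the buckling limit P_cr = P = 4.920×10^4 lb
From P_cr = π²EI/(K·L)²:  L = (1/K)·√(π²EI/P_cr) = (1/1)·√(π²×2.18×10^7×0.2908/4.920×10^4)
L = 35.7 in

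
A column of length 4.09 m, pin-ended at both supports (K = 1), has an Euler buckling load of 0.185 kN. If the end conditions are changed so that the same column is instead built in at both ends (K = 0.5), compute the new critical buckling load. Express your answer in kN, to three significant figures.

P_cr ∝ 1/K², so P_cr,new = P_cr,old × (K_old/K_new)² = 0.185 × (1/0.5)²
= 0.185 × 4.000 = 0.740 kN

P_cr ≈ 0.740 kN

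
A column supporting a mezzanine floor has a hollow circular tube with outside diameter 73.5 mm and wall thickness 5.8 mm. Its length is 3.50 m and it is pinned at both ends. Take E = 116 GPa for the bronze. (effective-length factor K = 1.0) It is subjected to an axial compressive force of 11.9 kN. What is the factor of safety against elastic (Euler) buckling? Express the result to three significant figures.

Inner diameter d_i = 73.5 − 2×5.8 = 61.90 mm
I = π(d_o⁴ − d_i⁴)/64 = π(73.5⁴ − 61.90⁴)/64 = 7.119×10^5 mm⁴
I = 7.119×10^5 mm⁴ = 7.119×10^-7 m⁴
Effective length L_e = K·L = 1 × 3.50 = 3.500 m
P_cr = π²EI / L_e² = π² × 116×10⁹ × 7.119×10^-7 / 3.500² = 6.654×10^4 N
Factor of safety n = P_cr / P = 66.535 / 11.9 = 5.59

n ≈ 5.59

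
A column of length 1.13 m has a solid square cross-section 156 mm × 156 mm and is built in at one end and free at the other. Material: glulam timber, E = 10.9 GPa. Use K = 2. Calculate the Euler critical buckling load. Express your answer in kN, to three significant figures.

P_cr ≈ 1040 kN

I = a⁴/12 = 156⁴/12 = 4.935×10^7 mm⁴
I = 4.935×10^7 mm⁴ = 4.935×10^-5 m⁴
Effective length L_e = K·L = 2 × 1.13 = 2.260 m
P_cr = π²EI / L_e² = π² × 10.9×10⁹ × 4.935×10^-5 / 2.260² = 1.040×10^6 N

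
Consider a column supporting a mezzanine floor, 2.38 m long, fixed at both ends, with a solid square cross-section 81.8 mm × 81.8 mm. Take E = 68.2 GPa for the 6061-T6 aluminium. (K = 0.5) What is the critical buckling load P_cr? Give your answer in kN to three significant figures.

P_cr ≈ 1770 kN

I = a⁴/12 = 81.8⁴/12 = 3.731×10^6 mm⁴
I = 3.731×10^6 mm⁴ = 3.731×10^-6 m⁴
Effective length L_e = K·L = 0.5 × 2.38 = 1.190 m
P_cr = π²EI / L_e² = π² × 68.2×10⁹ × 3.731×10^-6 / 1.190² = 1.773×10^6 N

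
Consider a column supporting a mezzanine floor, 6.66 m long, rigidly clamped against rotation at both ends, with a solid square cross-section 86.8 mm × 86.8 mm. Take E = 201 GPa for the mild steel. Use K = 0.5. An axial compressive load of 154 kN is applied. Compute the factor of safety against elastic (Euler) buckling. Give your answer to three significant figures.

n ≈ 5.50

I = a⁴/12 = 86.8⁴/12 = 4.730×10^6 mm⁴
I = 4.730×10^6 mm⁴ = 4.730×10^-6 m⁴
Effective length L_e = K·L = 0.5 × 6.66 = 3.330 m
P_cr = π²EI / L_e² = π² × 201×10⁹ × 4.730×10^-6 / 3.330² = 8.463×10^5 N
Factor of safety n = P_cr / P = 846.26 / 154 = 5.50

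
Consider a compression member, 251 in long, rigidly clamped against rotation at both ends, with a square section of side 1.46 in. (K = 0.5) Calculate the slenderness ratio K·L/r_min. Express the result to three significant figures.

For a square r = a/√12 = 1.46/√12 = 0.4215 in
L_e = K·L = 0.5 × 251 = 125.5 in
λ = L_e / r_min = 125.50 / 0.4215 = 298

λ ≈ 298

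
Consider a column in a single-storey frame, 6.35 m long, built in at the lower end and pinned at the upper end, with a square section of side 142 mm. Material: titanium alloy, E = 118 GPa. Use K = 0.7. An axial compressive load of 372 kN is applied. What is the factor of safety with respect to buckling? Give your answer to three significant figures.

n ≈ 5.37

I = a⁴/12 = 142⁴/12 = 3.388×10^7 mm⁴
I = 3.388×10^7 mm⁴ = 3.388×10^-5 m⁴
Effective length L_e = K·L = 0.7 × 6.35 = 4.445 m
P_cr = π²EI / L_e² = π² × 118×10⁹ × 3.388×10^-5 / 4.445² = 1.997×10^6 N
Factor of safety n = P_cr / P = 1997.1 / 372 = 5.37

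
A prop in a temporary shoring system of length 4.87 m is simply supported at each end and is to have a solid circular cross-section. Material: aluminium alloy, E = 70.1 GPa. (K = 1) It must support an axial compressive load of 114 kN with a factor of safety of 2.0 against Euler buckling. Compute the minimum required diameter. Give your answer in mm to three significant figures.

d ≈ 112 mm

Required P_cr = n·P = 2.0 × 114 = 228.0 kN
L_e = K·L = 1 × 4.87 = 4.870 m
Required I = P_cr·L_e²/(π²E) = 2.280×10^5 × 4.870² / (π² × 7.01×10^10) = 7.816×10^-6 m⁴
I_req = 7.816×10^6 mm⁴
Solid circle: I = πd⁴/64  ⇒  d = (64I/π)^(1/4) = (64×7.816×10^6/π)^(1/4) = 112 mm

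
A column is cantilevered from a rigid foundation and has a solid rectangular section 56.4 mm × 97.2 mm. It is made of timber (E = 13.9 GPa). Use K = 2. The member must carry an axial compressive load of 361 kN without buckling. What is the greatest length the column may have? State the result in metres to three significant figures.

L_max ≈ 0.372 m

Buckling occurs about the weak axis: I_min = h·b³/12 with b = 56.4 mm (the shorter side).
I_min = 97.2×56.4³/12 = 1.453×10^6 mm⁴
I = 1.453×10^-6 m⁴
At the buckling limit P_cr = P = 3.610×10^5 N
From P_cr = π²EI/(K·L)²:  L = (1/K)·√(π²EI/P_cr) = (1/2)·√(π²×1.39×10^10×1.453×10^-6/3.610×10^5)
L = 0.372 m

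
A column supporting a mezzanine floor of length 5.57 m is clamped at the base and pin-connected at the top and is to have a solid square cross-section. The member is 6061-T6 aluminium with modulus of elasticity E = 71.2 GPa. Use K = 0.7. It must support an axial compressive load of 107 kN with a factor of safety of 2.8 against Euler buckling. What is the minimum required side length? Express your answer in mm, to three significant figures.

Required P_cr = n·P = 2.8 × 107 = 299.6 kN
L_e = K·L = 0.7 × 5.57 = 3.899 m
Required I = P_cr·L_e²/(π²E) = 2.996×10^5 × 3.899² / (π² × 7.12×10^10) = 6.481×10^-6 m⁴
I_req = 6.481×10^6 mm⁴
Solid square: I = a⁴/12  ⇒  a = (12I)^(1/4) = (12×6.481×10^6)^(1/4) = 93.9 mm

a ≈ 93.9 mm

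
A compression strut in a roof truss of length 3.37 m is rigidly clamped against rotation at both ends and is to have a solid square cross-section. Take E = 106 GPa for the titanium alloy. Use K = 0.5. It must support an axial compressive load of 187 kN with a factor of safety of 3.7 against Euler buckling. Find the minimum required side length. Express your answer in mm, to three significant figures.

Required P_cr = n·P = 3.7 × 187 = 691.9 kN
L_e = K·L = 0.5 × 3.37 = 1.685 m
Required I = P_cr·L_e²/(π²E) = 6.919×10^5 × 1.685² / (π² × 1.06×10^11) = 1.878×10^-6 m⁴
I_req = 1.878×10^6 mm⁴
Solid square: I = a⁴/12  ⇒  a = (12I)^(1/4) = (12×1.878×10^6)^(1/4) = 68.9 mm

a ≈ 68.9 mm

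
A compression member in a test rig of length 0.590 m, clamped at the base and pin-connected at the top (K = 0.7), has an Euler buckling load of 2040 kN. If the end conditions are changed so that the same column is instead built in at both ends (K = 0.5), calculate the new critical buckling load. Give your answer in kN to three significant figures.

P_cr ≈ 4000 kN

P_cr ∝ 1/K², so P_cr,new = P_cr,old × (K_old/K_new)² = 2040 × (0.7/0.5)²
= 2040 × 1.960 = 4000 kN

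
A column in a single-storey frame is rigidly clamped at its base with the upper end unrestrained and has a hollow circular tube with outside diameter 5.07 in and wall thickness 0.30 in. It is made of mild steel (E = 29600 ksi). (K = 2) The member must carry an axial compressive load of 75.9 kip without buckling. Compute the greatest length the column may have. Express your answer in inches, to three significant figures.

L_max ≈ 111 in

Inner diameter d_i = 5.07 − 2×0.30 = 4.470 in
I = π(d_o⁴ − d_i⁴)/64 = π(5.07⁴ − 4.470⁴)/64 = 12.84 in⁴
At the buckling limit P_cr = P = 7.590×10^4 lb
From P_cr = π²EI/(K·L)²:  L = (1/K)·√(π²EI/P_cr) = (1/2)·√(π²×2.96×10^7×12.84/7.590×10^4)
L = 111 in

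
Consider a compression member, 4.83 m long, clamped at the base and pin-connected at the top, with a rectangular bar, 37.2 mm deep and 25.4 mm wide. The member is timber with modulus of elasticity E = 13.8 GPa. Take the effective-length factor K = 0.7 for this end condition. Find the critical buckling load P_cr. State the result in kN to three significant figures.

Buckling occurs about the weak axis: I_min = h·b³/12 with b = 25.4 mm (the shorter side).
I_min = 37.2×25.4³/12 = 5.080×10^4 mm⁴
I = 5.080×10^4 mm⁴ = 5.080×10^-8 m⁴
Effective length L_e = K·L = 0.7 × 4.83 = 3.381 m
P_cr = π²EI / L_e² = π² × 13.8×10⁹ × 5.080×10^-8 / 3.381² = 605.3 N

P_cr ≈ 0.605 kN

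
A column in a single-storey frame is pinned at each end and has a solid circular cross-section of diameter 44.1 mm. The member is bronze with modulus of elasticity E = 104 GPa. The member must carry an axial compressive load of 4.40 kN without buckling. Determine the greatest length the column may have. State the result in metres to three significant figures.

I = πd⁴/64 = π×44.1⁴/64 = 1.857×10^5 mm⁴
I = 1.857×10^-7 m⁴
At the buckling limit P_cr = P = 4.400×10^3 N
From P_cr = π²EI/(K·L)²:  L = (1/K)·√(π²EI/P_cr) = (1/1)·√(π²×1.04×10^11×1.857×10^-7/4.400×10^3)
L = 6.58 m

L_max ≈ 6.58 m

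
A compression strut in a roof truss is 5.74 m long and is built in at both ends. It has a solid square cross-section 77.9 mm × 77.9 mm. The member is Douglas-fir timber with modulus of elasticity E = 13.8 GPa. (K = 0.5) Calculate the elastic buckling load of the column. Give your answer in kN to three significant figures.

I = a⁴/12 = 77.9⁴/12 = 3.069×10^6 mm⁴
I = 3.069×10^6 mm⁴ = 3.069×10^-6 m⁴
Effective length L_e = K·L = 0.5 × 5.74 = 2.870 m
P_cr = π²EI / L_e² = π² × 13.8×10⁹ × 3.069×10^-6 / 2.870² = 5.074×10^4 N

P_cr ≈ 50.7 kN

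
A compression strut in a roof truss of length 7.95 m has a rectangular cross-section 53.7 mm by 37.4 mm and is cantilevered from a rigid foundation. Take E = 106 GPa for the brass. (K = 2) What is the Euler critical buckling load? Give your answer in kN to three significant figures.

Buckling occurs about the weak axis: I_min = h·b³/12 with b = 37.4 mm (the shorter side).
I_min = 53.7×37.4³/12 = 2.341×10^5 mm⁴
I = 2.341×10^5 mm⁴ = 2.341×10^-7 m⁴
Effective length L_e = K·L = 2 × 7.95 = 15.90 m
P_cr = π²EI / L_e² = π² × 106×10⁹ × 2.341×10^-7 / 15.90² = 968.8 N

P_cr ≈ 0.969 kN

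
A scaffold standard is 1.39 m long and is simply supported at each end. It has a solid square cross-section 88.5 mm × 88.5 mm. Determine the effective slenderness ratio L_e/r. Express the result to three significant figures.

λ ≈ 54.4

I = a⁴/12 = 88.5⁴/12 = 5.112×10^6 mm⁴
A = 7.832×10^3 mm²;  r_min = √(I/A) = √(5.112×10^6/7.832×10^3) = 25.55 mm
L_e = K·L = 1 × 1.39 m = 1.390 m = 1390.0 mm
λ = L_e / r_min = 1390.0 / 25.55 = 54.4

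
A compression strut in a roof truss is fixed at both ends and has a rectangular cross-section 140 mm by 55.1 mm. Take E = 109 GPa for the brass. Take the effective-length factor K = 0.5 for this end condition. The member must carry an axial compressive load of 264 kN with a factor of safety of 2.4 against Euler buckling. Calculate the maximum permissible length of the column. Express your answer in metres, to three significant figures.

L_max ≈ 3.64 m

Buckling occurs about the weak axis: I_min = h·b³/12 with b = 55.1 mm (the shorter side).
I_min = 140×55.1³/12 = 1.952×10^6 mm⁴
I = 1.952×10^-6 m⁴
Required critical load P_cr = n·P = 2.4 × 264 = 633.6 kN = 6.336×10^5 N
From P_cr = π²EI/(K·L)²:  L = (1/K)·√(π²EI/P_cr) = (1/0.5)·√(π²×1.09×10^11×1.952×10^-6/6.336×10^5)
L = 3.64 m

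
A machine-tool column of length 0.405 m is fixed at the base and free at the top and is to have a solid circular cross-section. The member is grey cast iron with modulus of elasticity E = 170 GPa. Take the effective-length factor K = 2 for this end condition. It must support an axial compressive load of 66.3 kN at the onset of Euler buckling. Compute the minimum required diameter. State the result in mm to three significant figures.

L_e = K·L = 2 × 0.405 = 0.8100 m
Required I = P_cr·L_e²/(π²E) = 6.630×10^4 × 0.8100² / (π² × 1.70×10^11) = 2.593×10^-8 m⁴
I_req = 2.593×10^4 mm⁴
Solid circle: I = πd⁴/64  ⇒  d = (64I/π)^(1/4) = (64×2.593×10^4/π)^(1/4) = 27.0 mm

d ≈ 27.0 mm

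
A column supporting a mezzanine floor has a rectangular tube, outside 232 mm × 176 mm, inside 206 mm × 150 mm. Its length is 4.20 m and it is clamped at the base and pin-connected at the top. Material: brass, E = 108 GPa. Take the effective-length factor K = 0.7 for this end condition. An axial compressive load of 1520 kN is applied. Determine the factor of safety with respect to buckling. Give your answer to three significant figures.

n ≈ 3.85

Weak-axis I_min = (h_o·b_o³ − h_i·b_i³)/12 with b_o = 176, b_i = 150.0 mm (shorter outer/inner sides).
I_min = (232×176³ − 206.0×150.0³)/12 = 4.746×10^7 mm⁴
I = 4.746×10^7 mm⁴ = 4.746×10^-5 m⁴
Effective length L_e = K·L = 0.7 × 4.20 = 2.940 m
P_cr = π²EI / L_e² = π² × 108×10⁹ × 4.746×10^-5 / 2.940² = 5.853×10^6 N
Factor of safety n = P_cr / P = 5853.1 / 1520 = 3.85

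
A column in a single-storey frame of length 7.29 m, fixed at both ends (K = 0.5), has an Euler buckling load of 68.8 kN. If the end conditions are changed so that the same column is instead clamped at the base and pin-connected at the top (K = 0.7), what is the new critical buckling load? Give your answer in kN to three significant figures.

P_cr ∝ 1/K², so P_cr,new = P_cr,old × (K_old/K_new)² = 68.8 × (0.5/0.7)²
= 68.8 × 0.5102 = 35.1 kN

P_cr ≈ 35.1 kN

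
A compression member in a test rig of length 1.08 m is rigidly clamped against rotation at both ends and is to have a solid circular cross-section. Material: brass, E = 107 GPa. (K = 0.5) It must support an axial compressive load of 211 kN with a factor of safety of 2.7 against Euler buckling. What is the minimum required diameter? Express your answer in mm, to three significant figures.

d ≈ 42.3 mm

Required P_cr = n·P = 2.7 × 211 = 569.7 kN
L_e = K·L = 0.5 × 1.08 = 0.5400 m
Required I = P_cr·L_e²/(π²E) = 5.697×10^5 × 0.5400² / (π² × 1.07×10^11) = 1.573×10^-7 m⁴
I_req = 1.573×10^5 mm⁴
Solid circle: I = πd⁴/64  ⇒  d = (64I/π)^(1/4) = (64×1.573×10^5/π)^(1/4) = 42.3 mm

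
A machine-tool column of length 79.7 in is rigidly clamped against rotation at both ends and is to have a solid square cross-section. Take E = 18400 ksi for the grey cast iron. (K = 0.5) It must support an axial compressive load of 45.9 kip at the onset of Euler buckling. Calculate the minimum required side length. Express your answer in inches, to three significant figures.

a ≈ 1.48 in

L_e = K·L = 0.5 × 79.7 = 39.85 in
Required I = P_cr·L_e²/(π²E) = 4.590×10^4 × 39.85² / (π² × 1.84×10^7) = 0.4014 in⁴
Solid square: I = a⁴/12  ⇒  a = (12I)^(1/4) = (12×0.4014)^(1/4) = 1.48 in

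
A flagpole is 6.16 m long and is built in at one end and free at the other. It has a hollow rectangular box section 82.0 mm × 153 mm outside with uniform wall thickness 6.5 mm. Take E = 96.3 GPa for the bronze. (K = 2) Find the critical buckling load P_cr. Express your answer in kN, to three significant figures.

Inner dimensions: h_i = 153 − 2×6.5 = 140.0 mm, b_i = 82.0 − 2×6.5 = 69.00 mm
Weak-axis I_min = (h_o·b_o³ − h_i·b_i³)/12 with b_o = 82.0, b_i = 69.00 mm (shorter outer/inner sides).
I_min = (153×82.0³ − 140.0×69.00³)/12 = 3.197×10^6 mm⁴
I = 3.197×10^6 mm⁴ = 3.197×10^-6 m⁴
Effective length L_e = K·L = 2 × 6.16 = 12.32 m
P_cr = π²EI / L_e² = π² × 96.3×10⁹ × 3.197×10^-6 / 12.32² = 2.002×10^4 N

P_cr ≈ 20.0 kN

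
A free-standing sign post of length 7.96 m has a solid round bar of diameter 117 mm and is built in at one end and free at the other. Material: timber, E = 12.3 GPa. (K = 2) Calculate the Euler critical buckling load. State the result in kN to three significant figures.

P_cr ≈ 4.41 kN

I = πd⁴/64 = π×117⁴/64 = 9.198×10^6 mm⁴
I = 9.198×10^6 mm⁴ = 9.198×10^-6 m⁴
Effective length L_e = K·L = 2 × 7.96 = 15.92 m
P_cr = π²EI / L_e² = π² × 12.3×10⁹ × 9.198×10^-6 / 15.92² = 4.406×10^3 N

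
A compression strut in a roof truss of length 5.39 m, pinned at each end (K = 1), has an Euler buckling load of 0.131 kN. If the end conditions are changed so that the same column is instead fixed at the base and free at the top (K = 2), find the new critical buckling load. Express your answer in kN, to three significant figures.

P_cr ≈ 0.0328 kN

P_cr ∝ 1/K², so P_cr,new = P_cr,old × (K_old/K_new)² = 0.131 × (1/2)²
= 0.131 × 0.2500 = 0.0328 kN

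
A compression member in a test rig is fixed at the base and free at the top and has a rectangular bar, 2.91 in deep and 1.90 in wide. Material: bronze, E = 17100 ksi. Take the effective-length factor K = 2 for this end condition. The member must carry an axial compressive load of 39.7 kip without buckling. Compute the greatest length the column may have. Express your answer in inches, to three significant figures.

Buckling occurs about the weak axis: I_min = h·b³/12 with b = 1.90 in (the shorter side).
I_min = 2.91×1.90³/12 = 1.663 in⁴
At the buckling limit P_cr = P = 3.970×10^4 lb
From P_cr = π²EI/(K·L)²:  L = (1/K)·√(π²EI/P_cr) = (1/2)·√(π²×1.71×10^7×1.663/3.970×10^4)
L = 42.0 in

L_max ≈ 42.0 in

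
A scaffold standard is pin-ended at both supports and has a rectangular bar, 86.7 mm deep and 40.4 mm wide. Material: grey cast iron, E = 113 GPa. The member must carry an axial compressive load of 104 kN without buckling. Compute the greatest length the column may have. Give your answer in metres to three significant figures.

L_max ≈ 2.26 m

Buckling occurs about the weak axis: I_min = h·b³/12 with b = 40.4 mm (the shorter side).
I_min = 86.7×40.4³/12 = 4.764×10^5 mm⁴
I = 4.764×10^-7 m⁴
At the buckling limit P_cr = P = 1.040×10^5 N
From P_cr = π²EI/(K·L)²:  L = (1/K)·√(π²EI/P_cr) = (1/1)·√(π²×1.13×10^11×4.764×10^-7/1.040×10^5)
L = 2.26 m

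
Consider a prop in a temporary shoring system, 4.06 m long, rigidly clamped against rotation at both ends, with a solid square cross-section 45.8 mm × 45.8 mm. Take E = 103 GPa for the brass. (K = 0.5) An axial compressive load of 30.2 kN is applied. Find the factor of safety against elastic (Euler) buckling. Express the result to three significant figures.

n ≈ 3.00

I = a⁴/12 = 45.8⁴/12 = 3.667×10^5 mm⁴
I = 3.667×10^5 mm⁴ = 3.667×10^-7 m⁴
Effective length L_e = K·L = 0.5 × 4.06 = 2.030 m
P_cr = π²EI / L_e² = π² × 103×10⁹ × 3.667×10^-7 / 2.030² = 9.045×10^4 N
Factor of safety n = P_cr / P = 90.454 / 30.2 = 3.00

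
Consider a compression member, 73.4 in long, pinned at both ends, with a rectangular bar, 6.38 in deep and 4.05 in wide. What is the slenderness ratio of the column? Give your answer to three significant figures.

For a rectangle r_min = b/√12 = 4.05/√12 = 1.169 in
L_e = K·L = 1 × 73.4 = 73.40 in
λ = L_e / r_min = 73.400 / 1.169 = 62.8

λ ≈ 62.8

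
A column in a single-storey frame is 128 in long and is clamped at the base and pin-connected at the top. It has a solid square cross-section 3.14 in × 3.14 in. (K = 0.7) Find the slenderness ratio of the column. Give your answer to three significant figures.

λ ≈ 98.8

For a square r = a/√12 = 3.14/√12 = 0.9064 in
L_e = K·L = 0.7 × 128 = 89.60 in
λ = L_e / r_min = 89.600 / 0.9064 = 98.8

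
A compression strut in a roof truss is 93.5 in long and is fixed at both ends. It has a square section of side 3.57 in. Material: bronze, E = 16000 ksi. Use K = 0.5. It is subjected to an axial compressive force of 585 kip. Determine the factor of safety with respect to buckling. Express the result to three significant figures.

n ≈ 1.67

I = a⁴/12 = 3.57⁴/12 = 13.54 in⁴
Effective length L_e = K·L = 0.5 × 93.5 = 46.75 in
P_cr = π²EI / L_e² = π² × 16000×10³ × 13.54 / 46.75² = 9.780×10^5 lb
Factor of safety n = P_cr / P = 978.02 / 585 = 1.67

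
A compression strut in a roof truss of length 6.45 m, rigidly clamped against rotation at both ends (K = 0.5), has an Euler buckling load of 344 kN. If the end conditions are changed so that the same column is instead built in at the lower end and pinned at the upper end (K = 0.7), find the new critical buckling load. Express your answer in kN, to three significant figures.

P_cr ∝ 1/K², so P_cr,new = P_cr,old × (K_old/K_new)² = 344 × (0.5/0.7)²
= 344 × 0.5102 = 176 kN

P_cr ≈ 176 kN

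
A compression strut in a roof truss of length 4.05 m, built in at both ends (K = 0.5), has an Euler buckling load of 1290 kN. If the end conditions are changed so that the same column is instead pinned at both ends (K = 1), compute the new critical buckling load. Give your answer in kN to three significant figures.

P_cr ∝ 1/K², so P_cr,new = P_cr,old × (K_old/K_new)² = 1290 × (0.5/1)²
= 1290 × 0.2500 = 322 kN

P_cr ≈ 322 kN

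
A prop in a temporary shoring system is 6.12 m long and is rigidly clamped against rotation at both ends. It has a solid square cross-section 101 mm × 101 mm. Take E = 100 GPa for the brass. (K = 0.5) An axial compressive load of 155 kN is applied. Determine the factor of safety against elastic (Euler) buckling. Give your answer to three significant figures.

n ≈ 5.90

I = a⁴/12 = 101⁴/12 = 8.672×10^6 mm⁴
I = 8.672×10^6 mm⁴ = 8.672×10^-6 m⁴
Effective length L_e = K·L = 0.5 × 6.12 = 3.060 m
P_cr = π²EI / L_e² = π² × 100×10⁹ × 8.672×10^-6 / 3.060² = 9.140×10^5 N
Factor of safety n = P_cr / P = 914.03 / 155 = 5.90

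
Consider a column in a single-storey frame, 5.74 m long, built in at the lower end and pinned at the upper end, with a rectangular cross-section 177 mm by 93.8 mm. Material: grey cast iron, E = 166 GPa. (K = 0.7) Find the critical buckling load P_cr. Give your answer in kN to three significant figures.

P_cr ≈ 1240 kN

Buckling occurs about the weak axis: I_min = h·b³/12 with b = 93.8 mm (the shorter side).
I_min = 177×93.8³/12 = 1.217×10^7 mm⁴
I = 1.217×10^7 mm⁴ = 1.217×10^-5 m⁴
Effective length L_e = K·L = 0.7 × 5.74 = 4.018 m
P_cr = π²EI / L_e² = π² × 166×10⁹ × 1.217×10^-5 / 4.018² = 1.235×10^6 N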